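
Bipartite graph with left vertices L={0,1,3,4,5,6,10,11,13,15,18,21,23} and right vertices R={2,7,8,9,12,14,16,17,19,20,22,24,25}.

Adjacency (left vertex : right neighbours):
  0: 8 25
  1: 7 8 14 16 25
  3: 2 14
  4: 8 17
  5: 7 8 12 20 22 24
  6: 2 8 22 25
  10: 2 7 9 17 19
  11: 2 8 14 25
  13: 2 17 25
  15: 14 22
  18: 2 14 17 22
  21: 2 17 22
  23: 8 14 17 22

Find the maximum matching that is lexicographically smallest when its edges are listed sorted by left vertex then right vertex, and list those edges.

Lex-smallest maximum matching: {(0,8), (1,7), (3,2), (4,17), (5,12), (6,22), (10,9), (11,14), (13,25)}

|M| = 9 (so the lex-smallest maximum matching has 9 edges)
process left vertices in ascending order; for each, take the smallest-labelled available neighbour that still permits 9 edges overall, or leave it unmatched if none does
lex-smallest matching: {0-8, 1-7, 3-2, 4-17, 5-12, 6-22, 10-9, 11-14, 13-25}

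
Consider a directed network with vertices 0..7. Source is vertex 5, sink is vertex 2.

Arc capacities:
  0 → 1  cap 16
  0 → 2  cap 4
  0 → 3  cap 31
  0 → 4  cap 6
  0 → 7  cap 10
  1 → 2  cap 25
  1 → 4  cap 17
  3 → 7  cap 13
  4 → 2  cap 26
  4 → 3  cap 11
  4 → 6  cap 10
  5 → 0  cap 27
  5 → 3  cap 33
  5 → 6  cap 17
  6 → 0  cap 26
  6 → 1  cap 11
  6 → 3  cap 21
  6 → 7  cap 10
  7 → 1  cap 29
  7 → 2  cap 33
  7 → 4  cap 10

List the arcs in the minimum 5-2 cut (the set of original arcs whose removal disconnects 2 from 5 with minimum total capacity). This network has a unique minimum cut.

augment #1: 5→0→2 push 4
augment #2: 5→0→1→2 push 16
augment #3: 5→0→4→2 push 6
augment #4: 5→0→7→2 push 1
augment #5: 5→3→7→2 push 13
augment #6: 5→6→1→2 push 9
augment #7: 5→6→7→2 push 8
max flow = 57; residual-reachable set from 5 gives S-side
cut edges (S→T): {(3,7), (5,0), (5,6)} total cap 57

Min-cut arcs: {(3,7), (5,0), (5,6)} (total capacity 57)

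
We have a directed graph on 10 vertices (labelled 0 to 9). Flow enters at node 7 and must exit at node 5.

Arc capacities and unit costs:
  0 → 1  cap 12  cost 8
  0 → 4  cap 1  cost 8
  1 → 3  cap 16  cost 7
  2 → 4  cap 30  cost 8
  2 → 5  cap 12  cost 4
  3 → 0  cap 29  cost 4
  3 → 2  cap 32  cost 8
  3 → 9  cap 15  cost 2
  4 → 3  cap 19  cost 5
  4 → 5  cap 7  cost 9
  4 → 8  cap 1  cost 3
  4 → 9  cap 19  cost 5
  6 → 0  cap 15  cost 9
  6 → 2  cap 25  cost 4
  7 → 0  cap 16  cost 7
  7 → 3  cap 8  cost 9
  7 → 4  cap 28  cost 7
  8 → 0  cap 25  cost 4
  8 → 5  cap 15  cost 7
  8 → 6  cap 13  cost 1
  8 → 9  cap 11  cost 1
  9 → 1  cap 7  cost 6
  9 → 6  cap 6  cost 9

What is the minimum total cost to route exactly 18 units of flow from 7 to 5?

shortest-cost path #1: 7→4→5 push 7 @ unit cost 16 (adds 112)
shortest-cost path #2: 7→4→8→5 push 1 @ unit cost 17 (adds 17)
shortest-cost path #3: 7→3→2→5 push 8 @ unit cost 21 (adds 168)
shortest-cost path #4: 7→4→3→2→5 push 2 @ unit cost 24 (adds 48)
total cost = 345

Minimum cost for 18 units: 345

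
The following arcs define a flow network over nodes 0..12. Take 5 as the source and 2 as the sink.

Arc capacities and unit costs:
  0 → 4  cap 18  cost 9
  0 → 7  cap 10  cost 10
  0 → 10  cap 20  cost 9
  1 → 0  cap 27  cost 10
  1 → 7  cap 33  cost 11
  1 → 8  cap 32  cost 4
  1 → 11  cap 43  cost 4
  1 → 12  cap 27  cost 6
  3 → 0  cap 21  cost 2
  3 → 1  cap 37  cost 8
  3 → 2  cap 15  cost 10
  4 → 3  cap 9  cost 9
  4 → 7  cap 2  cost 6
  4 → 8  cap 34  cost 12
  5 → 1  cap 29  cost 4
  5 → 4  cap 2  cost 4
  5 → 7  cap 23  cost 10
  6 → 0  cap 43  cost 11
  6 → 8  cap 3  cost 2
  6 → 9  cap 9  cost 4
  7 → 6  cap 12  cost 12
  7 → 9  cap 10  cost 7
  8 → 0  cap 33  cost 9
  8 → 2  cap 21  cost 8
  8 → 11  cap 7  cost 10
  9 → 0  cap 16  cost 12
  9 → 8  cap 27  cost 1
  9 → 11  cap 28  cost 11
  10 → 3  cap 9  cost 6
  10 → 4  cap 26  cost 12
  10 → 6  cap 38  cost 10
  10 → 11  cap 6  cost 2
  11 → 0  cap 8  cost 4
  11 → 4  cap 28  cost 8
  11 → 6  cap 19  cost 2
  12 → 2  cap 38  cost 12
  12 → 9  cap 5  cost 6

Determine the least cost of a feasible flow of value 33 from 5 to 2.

shortest-cost path #1: 5→1→8→2 push 21 @ unit cost 16 (adds 336)
shortest-cost path #2: 5→1→12→2 push 8 @ unit cost 22 (adds 176)
shortest-cost path #3: 5→4→3→2 push 2 @ unit cost 23 (adds 46)
shortest-cost path #4: 5→7→9→8→1→12→2 push 2 @ unit cost 32 (adds 64)
total cost = 622

Minimum cost for 33 units: 622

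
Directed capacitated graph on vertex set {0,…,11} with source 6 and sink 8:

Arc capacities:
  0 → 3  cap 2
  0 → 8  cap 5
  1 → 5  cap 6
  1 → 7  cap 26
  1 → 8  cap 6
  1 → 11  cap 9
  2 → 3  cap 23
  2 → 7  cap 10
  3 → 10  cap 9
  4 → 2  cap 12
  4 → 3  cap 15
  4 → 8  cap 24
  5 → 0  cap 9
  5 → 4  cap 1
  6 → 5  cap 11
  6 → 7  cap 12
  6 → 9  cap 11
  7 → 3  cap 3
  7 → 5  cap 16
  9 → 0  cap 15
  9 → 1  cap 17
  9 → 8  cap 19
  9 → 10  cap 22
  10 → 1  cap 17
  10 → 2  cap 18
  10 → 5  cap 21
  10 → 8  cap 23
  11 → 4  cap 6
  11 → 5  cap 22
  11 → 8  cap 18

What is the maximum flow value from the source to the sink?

Maximum flow value: 22

augment #1: 6→9→8 bottleneck 11, total now 11
augment #2: 6→5→0→8 bottleneck 5, total now 16
augment #3: 6→5→4→8 bottleneck 1, total now 17
augment #4: 6→7→3→10→8 bottleneck 3, total now 20
augment #5: 6→5→0→3→10→8 bottleneck 2, total now 22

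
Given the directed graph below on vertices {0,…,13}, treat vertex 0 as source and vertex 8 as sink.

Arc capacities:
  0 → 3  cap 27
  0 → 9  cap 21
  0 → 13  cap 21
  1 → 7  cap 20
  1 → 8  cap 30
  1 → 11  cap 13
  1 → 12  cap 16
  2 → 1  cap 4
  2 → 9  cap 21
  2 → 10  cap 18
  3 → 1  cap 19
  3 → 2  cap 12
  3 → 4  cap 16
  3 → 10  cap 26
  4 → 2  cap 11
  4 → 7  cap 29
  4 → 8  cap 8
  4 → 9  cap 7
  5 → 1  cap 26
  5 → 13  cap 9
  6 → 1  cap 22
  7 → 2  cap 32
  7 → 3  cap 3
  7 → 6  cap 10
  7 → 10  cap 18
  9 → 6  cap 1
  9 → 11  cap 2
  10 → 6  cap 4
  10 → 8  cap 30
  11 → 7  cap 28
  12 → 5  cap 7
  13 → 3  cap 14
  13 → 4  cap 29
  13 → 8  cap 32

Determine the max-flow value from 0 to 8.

Maximum flow value: 51

augment #1: 0→13→8 bottleneck 21, total now 21
augment #2: 0→3→1→8 bottleneck 19, total now 40
augment #3: 0→3→4→8 bottleneck 8, total now 48
augment #4: 0→9→6→1→8 bottleneck 1, total now 49
augment #5: 0→9→11→7→10→8 bottleneck 2, total now 51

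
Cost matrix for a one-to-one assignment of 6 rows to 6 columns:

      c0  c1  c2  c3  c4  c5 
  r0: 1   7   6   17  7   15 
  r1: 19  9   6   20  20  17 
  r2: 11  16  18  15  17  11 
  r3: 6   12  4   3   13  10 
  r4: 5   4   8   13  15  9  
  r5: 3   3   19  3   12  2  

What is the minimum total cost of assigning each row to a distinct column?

one of 2 optimal assignments: row0→col0 (cost 1), row1→col2 (cost 6), row2→col4 (cost 17), row3→col3 (cost 3), row4→col1 (cost 4), row5→col5 (cost 2)
total = 1 + 6 + 17 + 3 + 4 + 2 = 33

Minimum assignment cost: 33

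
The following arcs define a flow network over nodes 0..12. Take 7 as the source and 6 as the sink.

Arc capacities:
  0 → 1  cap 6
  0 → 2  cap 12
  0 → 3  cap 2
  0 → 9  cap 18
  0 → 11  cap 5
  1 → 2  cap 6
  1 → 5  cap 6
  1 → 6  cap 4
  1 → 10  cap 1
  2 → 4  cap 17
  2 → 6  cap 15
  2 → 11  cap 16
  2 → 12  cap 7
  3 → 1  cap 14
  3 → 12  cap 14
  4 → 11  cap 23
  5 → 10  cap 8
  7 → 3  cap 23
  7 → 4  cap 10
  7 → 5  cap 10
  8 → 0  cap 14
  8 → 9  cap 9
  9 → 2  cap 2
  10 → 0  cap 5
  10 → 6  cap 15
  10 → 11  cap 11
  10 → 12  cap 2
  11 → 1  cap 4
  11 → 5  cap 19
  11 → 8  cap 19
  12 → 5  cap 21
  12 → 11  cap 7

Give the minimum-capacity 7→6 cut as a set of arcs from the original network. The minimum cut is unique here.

Min-cut arcs: {(1,6), (1,10), (2,6), (5,10)} (total capacity 28)

augment #1: 7→3→1→6 push 4
augment #2: 7→5→10→6 push 8
augment #3: 7→3→1→2→6 push 6
augment #4: 7→3→1→10→6 push 1
augment #5: 7→4→11→8→0→2→6 push 9
max flow = 28; residual-reachable set from 7 gives S-side
cut edges (S→T): {(1,6), (1,10), (2,6), (5,10)} total cap 28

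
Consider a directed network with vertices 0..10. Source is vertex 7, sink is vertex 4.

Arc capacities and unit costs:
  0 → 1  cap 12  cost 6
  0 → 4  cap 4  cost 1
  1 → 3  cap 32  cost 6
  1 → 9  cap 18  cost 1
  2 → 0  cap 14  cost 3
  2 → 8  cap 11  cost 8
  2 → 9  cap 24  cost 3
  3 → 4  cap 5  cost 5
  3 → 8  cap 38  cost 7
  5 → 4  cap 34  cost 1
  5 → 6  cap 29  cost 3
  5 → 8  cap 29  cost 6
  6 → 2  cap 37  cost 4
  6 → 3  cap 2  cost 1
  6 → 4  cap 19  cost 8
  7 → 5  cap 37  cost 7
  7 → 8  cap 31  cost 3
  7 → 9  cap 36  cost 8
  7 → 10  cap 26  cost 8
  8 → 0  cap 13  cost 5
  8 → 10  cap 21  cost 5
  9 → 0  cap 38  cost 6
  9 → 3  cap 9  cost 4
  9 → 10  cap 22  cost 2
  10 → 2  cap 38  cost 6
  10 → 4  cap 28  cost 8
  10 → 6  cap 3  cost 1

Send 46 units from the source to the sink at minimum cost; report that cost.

Minimum cost for 46 units: 434

shortest-cost path #1: 7→5→4 push 34 @ unit cost 8 (adds 272)
shortest-cost path #2: 7→8→0→4 push 4 @ unit cost 9 (adds 36)
shortest-cost path #3: 7→10→6→3→4 push 2 @ unit cost 15 (adds 30)
shortest-cost path #4: 7→10→4 push 6 @ unit cost 16 (adds 96)
total cost = 434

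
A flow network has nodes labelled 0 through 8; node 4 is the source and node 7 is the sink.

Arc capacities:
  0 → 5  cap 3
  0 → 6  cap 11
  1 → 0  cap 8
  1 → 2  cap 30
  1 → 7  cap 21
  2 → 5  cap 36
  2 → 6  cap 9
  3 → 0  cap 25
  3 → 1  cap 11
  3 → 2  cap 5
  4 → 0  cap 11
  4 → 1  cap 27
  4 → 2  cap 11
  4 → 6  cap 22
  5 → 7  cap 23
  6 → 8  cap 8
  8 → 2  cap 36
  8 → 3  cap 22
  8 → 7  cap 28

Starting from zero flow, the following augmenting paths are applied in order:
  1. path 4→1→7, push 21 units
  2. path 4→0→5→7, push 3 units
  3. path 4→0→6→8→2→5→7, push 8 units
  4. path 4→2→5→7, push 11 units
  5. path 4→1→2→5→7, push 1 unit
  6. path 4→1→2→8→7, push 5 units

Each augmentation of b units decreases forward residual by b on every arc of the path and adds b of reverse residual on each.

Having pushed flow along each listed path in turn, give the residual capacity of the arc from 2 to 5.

after path 1 (4→1→7, push 21): res(2,5)=36
after path 2 (4→0→5→7, push 3): res(2,5)=36
after path 3 (4→0→6→8→2→5→7, push 8): res(2,5)=28
after path 4 (4→2→5→7, push 11): res(2,5)=17
after path 5 (4→1→2→5→7, push 1): res(2,5)=16
after path 6 (4→1→2→8→7, push 5): res(2,5)=16

Residual capacity of (2,5): 16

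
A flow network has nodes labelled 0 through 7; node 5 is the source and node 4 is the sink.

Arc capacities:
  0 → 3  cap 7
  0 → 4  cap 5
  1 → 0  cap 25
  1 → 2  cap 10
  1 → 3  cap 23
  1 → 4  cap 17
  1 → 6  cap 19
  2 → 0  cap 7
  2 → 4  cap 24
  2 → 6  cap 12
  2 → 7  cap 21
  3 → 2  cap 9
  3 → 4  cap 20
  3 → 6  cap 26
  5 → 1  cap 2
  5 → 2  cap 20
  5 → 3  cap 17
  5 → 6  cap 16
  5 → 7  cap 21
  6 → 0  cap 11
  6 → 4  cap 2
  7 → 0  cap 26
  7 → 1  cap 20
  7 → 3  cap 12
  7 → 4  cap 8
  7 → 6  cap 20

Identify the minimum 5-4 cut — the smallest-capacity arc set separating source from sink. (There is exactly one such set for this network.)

Min-cut arcs: {(5,1), (5,2), (5,3), (5,7), (6,0), (6,4)} (total capacity 73)

augment #1: 5→1→4 push 2
augment #2: 5→2→4 push 20
augment #3: 5→3→4 push 17
augment #4: 5→6→4 push 2
augment #5: 5→7→4 push 8
augment #6: 5→6→0→4 push 5
augment #7: 5→7→1→4 push 13
augment #8: 5→6→0→3→4 push 3
augment #9: 5→6→0→3→2→4 push 3
max flow = 73; residual-reachable set from 5 gives S-side
cut edges (S→T): {(5,1), (5,2), (5,3), (5,7), (6,0), (6,4)} total cap 73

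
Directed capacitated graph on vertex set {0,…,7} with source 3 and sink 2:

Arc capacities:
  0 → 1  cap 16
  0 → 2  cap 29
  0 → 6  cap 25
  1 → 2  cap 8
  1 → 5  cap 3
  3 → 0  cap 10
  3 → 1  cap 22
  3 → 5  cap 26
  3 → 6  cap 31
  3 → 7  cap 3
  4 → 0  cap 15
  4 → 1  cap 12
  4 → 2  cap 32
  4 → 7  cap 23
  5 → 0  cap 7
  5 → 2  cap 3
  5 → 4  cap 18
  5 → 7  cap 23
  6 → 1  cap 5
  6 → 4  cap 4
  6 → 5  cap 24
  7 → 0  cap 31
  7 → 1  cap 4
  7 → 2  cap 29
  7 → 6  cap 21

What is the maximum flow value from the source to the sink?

augment #1: 3→0→2 bottleneck 10, total now 10
augment #2: 3→1→2 bottleneck 8, total now 18
augment #3: 3→5→2 bottleneck 3, total now 21
augment #4: 3→7→2 bottleneck 3, total now 24
augment #5: 3→5→0→2 bottleneck 7, total now 31
augment #6: 3→5→4→2 bottleneck 16, total now 47
augment #7: 3→6→4→2 bottleneck 4, total now 51
augment #8: 3→1→5→4→2 bottleneck 2, total now 53
augment #9: 3→1→5→7→2 bottleneck 1, total now 54
augment #10: 3→6→5→7→2 bottleneck 22, total now 76

Maximum flow value: 76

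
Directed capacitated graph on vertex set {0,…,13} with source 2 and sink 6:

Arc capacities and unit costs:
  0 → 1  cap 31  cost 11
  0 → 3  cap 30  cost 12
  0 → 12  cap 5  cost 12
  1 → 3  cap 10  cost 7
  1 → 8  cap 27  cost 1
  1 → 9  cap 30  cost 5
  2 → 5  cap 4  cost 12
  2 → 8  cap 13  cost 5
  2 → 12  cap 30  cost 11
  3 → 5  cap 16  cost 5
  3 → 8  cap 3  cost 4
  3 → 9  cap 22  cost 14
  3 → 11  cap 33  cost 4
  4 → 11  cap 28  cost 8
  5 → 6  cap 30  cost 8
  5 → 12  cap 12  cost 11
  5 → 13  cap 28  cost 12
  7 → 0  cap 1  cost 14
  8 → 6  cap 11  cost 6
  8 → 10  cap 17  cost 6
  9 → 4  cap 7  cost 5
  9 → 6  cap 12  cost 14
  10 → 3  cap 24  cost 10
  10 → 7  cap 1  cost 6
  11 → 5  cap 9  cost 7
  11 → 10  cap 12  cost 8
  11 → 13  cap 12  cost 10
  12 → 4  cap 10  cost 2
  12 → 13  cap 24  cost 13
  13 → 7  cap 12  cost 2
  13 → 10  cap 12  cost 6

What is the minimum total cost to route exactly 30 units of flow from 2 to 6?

Minimum cost for 30 units: 804

shortest-cost path #1: 2→8→6 push 11 @ unit cost 11 (adds 121)
shortest-cost path #2: 2→5→6 push 4 @ unit cost 20 (adds 80)
shortest-cost path #3: 2→8→10→3→5→6 push 2 @ unit cost 34 (adds 68)
shortest-cost path #4: 2→12→4→11→5→6 push 9 @ unit cost 36 (adds 324)
shortest-cost path #5: 2→12→4→11→10→3→5→6 push 1 @ unit cost 52 (adds 52)
shortest-cost path #6: 2→12→13→10→3→5→6 push 3 @ unit cost 53 (adds 159)
total cost = 804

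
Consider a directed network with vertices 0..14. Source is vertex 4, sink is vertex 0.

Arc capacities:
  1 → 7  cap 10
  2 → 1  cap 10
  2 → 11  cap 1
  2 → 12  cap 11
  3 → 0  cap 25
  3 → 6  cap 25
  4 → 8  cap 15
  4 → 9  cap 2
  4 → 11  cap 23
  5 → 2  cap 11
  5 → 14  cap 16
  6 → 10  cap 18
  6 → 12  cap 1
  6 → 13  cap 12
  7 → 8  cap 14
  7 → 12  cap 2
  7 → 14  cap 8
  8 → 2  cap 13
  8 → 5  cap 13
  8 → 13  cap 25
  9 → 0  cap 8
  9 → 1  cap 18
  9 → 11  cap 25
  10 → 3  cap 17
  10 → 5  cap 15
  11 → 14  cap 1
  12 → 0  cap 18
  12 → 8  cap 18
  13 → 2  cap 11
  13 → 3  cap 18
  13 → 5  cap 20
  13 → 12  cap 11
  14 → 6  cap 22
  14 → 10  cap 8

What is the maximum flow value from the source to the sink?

Maximum flow value: 18

augment #1: 4→9→0 bottleneck 2, total now 2
augment #2: 4→8→2→12→0 bottleneck 11, total now 13
augment #3: 4→8→13→3→0 bottleneck 4, total now 17
augment #4: 4→11→14→6→12→0 bottleneck 1, total now 18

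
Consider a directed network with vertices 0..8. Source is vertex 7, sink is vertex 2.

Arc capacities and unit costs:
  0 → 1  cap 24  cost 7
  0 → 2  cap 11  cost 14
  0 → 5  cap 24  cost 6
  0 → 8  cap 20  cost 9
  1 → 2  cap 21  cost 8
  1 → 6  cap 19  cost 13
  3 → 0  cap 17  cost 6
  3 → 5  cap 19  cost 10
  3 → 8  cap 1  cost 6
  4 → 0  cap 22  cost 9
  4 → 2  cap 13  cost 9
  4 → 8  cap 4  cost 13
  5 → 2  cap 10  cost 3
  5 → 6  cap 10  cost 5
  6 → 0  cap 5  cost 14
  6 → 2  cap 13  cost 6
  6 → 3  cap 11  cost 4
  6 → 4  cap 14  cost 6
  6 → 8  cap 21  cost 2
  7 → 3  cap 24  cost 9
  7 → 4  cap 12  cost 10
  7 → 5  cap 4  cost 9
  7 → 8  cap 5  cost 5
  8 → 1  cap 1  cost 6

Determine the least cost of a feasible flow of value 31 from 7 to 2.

shortest-cost path #1: 7→5→2 push 4 @ unit cost 12 (adds 48)
shortest-cost path #2: 7→8→1→2 push 1 @ unit cost 19 (adds 19)
shortest-cost path #3: 7→4→2 push 12 @ unit cost 19 (adds 228)
shortest-cost path #4: 7→3→5→2 push 6 @ unit cost 22 (adds 132)
shortest-cost path #5: 7→3→0→2 push 8 @ unit cost 29 (adds 232)
total cost = 659

Minimum cost for 31 units: 659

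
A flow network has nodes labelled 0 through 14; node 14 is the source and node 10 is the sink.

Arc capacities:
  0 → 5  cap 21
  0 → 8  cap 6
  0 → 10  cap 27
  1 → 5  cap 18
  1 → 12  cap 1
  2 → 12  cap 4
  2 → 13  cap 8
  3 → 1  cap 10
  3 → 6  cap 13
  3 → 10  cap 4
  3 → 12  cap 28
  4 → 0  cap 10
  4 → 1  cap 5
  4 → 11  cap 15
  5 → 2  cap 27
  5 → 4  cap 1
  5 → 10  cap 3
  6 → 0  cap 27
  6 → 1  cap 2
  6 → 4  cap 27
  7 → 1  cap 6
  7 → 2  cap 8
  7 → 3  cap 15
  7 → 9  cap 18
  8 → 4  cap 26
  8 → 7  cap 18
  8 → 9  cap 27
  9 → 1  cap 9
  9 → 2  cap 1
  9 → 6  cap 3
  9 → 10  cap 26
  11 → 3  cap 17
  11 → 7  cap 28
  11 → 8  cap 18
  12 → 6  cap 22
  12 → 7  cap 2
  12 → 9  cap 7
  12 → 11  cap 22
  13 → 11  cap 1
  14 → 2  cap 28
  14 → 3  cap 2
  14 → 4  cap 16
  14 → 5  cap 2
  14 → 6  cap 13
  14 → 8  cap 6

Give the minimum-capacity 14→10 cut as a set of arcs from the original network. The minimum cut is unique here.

augment #1: 14→3→10 push 2
augment #2: 14→5→10 push 2
augment #3: 14→4→0→10 push 10
augment #4: 14→6→0→10 push 13
augment #5: 14→8→9→10 push 6
augment #6: 14→2→12→9→10 push 4
augment #7: 14→4→1→5→10 push 1
augment #8: 14→4→11→3→10 push 2
augment #9: 14→4→1→12→9→10 push 1
augment #10: 14→4→11→7→9→10 push 2
augment #11: 14→2→13→11→7→9→10 push 1
max flow = 44; residual-reachable set from 14 gives S-side
cut edges (S→T): {(2,12), (13,11), (14,3), (14,4), (14,5), (14,6), (14,8)} total cap 44

Min-cut arcs: {(2,12), (13,11), (14,3), (14,4), (14,5), (14,6), (14,8)} (total capacity 44)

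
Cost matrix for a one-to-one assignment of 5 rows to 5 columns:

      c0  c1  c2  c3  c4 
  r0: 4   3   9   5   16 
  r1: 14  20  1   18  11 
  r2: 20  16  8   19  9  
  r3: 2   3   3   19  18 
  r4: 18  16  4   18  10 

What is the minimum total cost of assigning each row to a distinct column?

Minimum assignment cost: 33

one of 2 optimal assignments: row0→col1 (cost 3), row1→col2 (cost 1), row2→col4 (cost 9), row3→col0 (cost 2), row4→col3 (cost 18)
total = 3 + 1 + 9 + 2 + 18 = 33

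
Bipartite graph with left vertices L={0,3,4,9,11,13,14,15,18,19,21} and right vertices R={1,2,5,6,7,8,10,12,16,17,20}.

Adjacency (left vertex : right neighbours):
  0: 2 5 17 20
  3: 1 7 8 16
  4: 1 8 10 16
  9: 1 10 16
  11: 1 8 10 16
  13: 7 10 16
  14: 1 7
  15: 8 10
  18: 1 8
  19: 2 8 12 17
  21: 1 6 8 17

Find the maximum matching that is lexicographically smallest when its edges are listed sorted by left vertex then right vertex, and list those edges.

Lex-smallest maximum matching: {(0,2), (3,1), (4,8), (9,10), (11,16), (13,7), (19,12), (21,6)}

|M| = 8 (so the lex-smallest maximum matching has 8 edges)
process left vertices in ascending order; for each, take the smallest-labelled available neighbour that still permits 8 edges overall, or leave it unmatched if none does
lex-smallest matching: {0-2, 3-1, 4-8, 9-10, 11-16, 13-7, 19-12, 21-6}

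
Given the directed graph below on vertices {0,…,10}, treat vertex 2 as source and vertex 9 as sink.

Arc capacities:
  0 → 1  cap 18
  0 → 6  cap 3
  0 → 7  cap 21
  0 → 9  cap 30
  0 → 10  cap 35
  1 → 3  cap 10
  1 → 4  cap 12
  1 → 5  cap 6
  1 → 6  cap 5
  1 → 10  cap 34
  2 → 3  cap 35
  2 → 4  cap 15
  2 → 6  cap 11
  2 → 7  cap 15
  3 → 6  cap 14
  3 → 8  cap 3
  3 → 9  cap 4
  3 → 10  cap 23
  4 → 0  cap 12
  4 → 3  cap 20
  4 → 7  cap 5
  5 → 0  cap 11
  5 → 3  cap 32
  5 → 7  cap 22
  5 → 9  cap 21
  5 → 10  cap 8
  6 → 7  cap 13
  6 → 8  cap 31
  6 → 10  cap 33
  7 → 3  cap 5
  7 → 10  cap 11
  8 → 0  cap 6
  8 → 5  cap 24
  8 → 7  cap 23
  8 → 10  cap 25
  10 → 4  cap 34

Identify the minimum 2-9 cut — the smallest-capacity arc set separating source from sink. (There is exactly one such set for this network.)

augment #1: 2→3→9 push 4
augment #2: 2→4→0→9 push 12
augment #3: 2→3→8→0→9 push 3
augment #4: 2→6→8→0→9 push 3
augment #5: 2→6→8→5→9 push 8
augment #6: 2→3→6→8→5→9 push 13
augment #7: 2→3→6→8→5→0→9 push 1
max flow = 44; residual-reachable set from 2 gives S-side
cut edges (S→T): {(2,6), (3,6), (3,8), (3,9), (4,0)} total cap 44

Min-cut arcs: {(2,6), (3,6), (3,8), (3,9), (4,0)} (total capacity 44)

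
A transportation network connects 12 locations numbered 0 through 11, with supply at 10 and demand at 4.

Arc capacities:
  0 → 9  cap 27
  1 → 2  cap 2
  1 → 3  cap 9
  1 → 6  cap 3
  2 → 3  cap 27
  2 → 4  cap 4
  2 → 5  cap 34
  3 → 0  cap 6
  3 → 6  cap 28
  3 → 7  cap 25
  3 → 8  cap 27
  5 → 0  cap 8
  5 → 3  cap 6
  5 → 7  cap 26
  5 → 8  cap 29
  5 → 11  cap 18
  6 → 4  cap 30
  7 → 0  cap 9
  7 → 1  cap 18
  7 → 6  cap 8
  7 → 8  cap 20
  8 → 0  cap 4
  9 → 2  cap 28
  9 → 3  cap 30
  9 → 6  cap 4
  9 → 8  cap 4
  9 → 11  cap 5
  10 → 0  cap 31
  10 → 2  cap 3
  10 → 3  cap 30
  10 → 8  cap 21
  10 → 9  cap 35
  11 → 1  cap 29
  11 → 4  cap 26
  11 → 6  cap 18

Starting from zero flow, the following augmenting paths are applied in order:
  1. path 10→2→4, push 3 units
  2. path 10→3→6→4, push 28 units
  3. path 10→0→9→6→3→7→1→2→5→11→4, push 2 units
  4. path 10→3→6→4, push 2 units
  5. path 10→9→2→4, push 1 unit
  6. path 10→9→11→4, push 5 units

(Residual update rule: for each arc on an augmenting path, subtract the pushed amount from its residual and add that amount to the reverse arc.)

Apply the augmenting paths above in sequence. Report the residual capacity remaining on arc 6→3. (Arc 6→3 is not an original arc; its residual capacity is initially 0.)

after path 1 (10→2→4, push 3): res(6,3)=0
after path 2 (10→3→6→4, push 28): res(6,3)=28
after path 3 (10→0→9→6→3→7→1→2→5→11→4, push 2): res(6,3)=26
after path 4 (10→3→6→4, push 2): res(6,3)=28
after path 5 (10→9→2→4, push 1): res(6,3)=28
after path 6 (10→9→11→4, push 5): res(6,3)=28

Residual capacity of (6,3): 28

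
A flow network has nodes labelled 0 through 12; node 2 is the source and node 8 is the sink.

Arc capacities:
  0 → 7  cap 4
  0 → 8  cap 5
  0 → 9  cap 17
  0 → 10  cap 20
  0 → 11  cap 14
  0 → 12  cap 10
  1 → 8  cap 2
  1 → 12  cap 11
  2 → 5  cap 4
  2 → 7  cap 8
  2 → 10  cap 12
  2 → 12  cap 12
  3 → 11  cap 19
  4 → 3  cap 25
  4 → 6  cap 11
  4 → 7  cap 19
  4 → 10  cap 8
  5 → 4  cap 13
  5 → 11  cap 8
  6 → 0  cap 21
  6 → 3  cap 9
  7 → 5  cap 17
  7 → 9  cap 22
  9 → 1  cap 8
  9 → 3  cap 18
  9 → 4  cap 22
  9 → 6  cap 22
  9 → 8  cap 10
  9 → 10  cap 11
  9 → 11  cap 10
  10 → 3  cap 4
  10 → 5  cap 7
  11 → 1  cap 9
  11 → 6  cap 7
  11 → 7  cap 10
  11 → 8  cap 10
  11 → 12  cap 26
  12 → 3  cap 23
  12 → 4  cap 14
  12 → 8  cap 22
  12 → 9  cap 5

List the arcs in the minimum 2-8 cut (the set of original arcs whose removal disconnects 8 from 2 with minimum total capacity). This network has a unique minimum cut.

augment #1: 2→12→8 push 12
augment #2: 2→5→11→8 push 4
augment #3: 2→7→9→8 push 8
augment #4: 2→10→3→11→8 push 4
augment #5: 2→10→5→11→8 push 2
augment #6: 2→10→5→11→1→8 push 2
augment #7: 2→10→5→4→6→0→8 push 3
max flow = 35; residual-reachable set from 2 gives S-side
cut edges (S→T): {(2,5), (2,7), (2,12), (10,3), (10,5)} total cap 35

Min-cut arcs: {(2,5), (2,7), (2,12), (10,3), (10,5)} (total capacity 35)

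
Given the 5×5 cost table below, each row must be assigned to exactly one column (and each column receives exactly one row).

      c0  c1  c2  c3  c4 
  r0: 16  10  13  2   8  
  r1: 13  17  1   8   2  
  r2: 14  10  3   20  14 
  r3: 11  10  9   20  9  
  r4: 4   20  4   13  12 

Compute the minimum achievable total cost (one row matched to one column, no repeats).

Minimum assignment cost: 21

optimal assignment: row0→col3 (cost 2), row1→col4 (cost 2), row2→col2 (cost 3), row3→col1 (cost 10), row4→col0 (cost 4)
total = 2 + 2 + 3 + 10 + 4 = 21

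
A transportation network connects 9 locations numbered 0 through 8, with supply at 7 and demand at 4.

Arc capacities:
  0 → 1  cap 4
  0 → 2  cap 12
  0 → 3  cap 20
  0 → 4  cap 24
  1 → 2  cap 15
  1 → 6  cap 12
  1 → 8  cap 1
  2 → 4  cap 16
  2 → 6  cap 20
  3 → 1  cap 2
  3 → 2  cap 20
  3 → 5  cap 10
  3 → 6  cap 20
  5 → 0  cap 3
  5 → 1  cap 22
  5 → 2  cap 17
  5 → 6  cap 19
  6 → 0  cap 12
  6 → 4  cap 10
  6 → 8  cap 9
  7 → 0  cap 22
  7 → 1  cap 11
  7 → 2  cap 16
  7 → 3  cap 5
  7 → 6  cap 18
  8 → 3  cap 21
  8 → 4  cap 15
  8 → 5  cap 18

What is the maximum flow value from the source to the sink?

Maximum flow value: 60

augment #1: 7→0→4 bottleneck 22, total now 22
augment #2: 7→2→4 bottleneck 16, total now 38
augment #3: 7→6→4 bottleneck 10, total now 48
augment #4: 7→1→8→4 bottleneck 1, total now 49
augment #5: 7→6→0→4 bottleneck 2, total now 51
augment #6: 7→6→8→4 bottleneck 6, total now 57
augment #7: 7→1→6→8→4 bottleneck 3, total now 60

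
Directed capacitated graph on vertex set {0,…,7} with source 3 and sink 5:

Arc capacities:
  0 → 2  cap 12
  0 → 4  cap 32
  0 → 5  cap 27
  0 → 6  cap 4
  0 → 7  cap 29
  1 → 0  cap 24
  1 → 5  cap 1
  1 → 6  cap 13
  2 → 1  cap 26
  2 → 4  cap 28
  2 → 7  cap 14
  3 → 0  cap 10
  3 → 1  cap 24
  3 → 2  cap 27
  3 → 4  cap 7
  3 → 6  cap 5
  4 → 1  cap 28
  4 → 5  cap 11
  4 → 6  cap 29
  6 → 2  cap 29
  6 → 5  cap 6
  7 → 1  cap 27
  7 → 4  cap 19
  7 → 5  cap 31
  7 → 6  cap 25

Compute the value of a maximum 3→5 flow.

Maximum flow value: 66

augment #1: 3→0→5 bottleneck 10, total now 10
augment #2: 3→1→5 bottleneck 1, total now 11
augment #3: 3→4→5 bottleneck 7, total now 18
augment #4: 3→6→5 bottleneck 5, total now 23
augment #5: 3→1→0→5 bottleneck 17, total now 40
augment #6: 3→1→6→5 bottleneck 1, total now 41
augment #7: 3→2→4→5 bottleneck 4, total now 45
augment #8: 3→2→7→5 bottleneck 14, total now 59
augment #9: 3→1→0→7→5 bottleneck 5, total now 64
augment #10: 3→2→1→0→7→5 bottleneck 2, total now 66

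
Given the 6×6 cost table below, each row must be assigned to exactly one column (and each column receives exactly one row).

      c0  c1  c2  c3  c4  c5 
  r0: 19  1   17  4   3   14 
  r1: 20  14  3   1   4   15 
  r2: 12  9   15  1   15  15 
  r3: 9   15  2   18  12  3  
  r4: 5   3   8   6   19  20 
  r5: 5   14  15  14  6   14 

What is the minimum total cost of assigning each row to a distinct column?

optimal assignment: row0→col4 (cost 3), row1→col2 (cost 3), row2→col3 (cost 1), row3→col5 (cost 3), row4→col1 (cost 3), row5→col0 (cost 5)
total = 3 + 3 + 1 + 3 + 3 + 5 = 18

Minimum assignment cost: 18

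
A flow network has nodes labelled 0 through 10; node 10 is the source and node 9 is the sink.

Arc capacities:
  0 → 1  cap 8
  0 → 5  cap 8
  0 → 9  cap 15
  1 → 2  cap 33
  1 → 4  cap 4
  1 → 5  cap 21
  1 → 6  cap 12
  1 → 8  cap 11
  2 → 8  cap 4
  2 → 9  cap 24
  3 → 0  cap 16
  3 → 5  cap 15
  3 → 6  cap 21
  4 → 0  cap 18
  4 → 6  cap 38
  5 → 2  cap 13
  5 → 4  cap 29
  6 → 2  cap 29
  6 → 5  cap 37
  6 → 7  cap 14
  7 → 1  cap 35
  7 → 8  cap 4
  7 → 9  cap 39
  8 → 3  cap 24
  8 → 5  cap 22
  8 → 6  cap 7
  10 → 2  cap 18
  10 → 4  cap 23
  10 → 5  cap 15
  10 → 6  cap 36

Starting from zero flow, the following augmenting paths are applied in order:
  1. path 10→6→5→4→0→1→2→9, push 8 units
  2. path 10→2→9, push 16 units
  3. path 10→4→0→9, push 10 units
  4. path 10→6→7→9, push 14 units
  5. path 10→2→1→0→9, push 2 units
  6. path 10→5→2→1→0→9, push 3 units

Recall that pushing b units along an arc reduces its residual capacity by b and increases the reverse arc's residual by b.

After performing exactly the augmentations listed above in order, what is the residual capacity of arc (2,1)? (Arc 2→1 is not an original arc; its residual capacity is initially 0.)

after path 1 (10→6→5→4→0→1→2→9, push 8): res(2,1)=8
after path 2 (10→2→9, push 16): res(2,1)=8
after path 3 (10→4→0→9, push 10): res(2,1)=8
after path 4 (10→6→7→9, push 14): res(2,1)=8
after path 5 (10→2→1→0→9, push 2): res(2,1)=6
after path 6 (10→5→2→1→0→9, push 3): res(2,1)=3

Residual capacity of (2,1): 3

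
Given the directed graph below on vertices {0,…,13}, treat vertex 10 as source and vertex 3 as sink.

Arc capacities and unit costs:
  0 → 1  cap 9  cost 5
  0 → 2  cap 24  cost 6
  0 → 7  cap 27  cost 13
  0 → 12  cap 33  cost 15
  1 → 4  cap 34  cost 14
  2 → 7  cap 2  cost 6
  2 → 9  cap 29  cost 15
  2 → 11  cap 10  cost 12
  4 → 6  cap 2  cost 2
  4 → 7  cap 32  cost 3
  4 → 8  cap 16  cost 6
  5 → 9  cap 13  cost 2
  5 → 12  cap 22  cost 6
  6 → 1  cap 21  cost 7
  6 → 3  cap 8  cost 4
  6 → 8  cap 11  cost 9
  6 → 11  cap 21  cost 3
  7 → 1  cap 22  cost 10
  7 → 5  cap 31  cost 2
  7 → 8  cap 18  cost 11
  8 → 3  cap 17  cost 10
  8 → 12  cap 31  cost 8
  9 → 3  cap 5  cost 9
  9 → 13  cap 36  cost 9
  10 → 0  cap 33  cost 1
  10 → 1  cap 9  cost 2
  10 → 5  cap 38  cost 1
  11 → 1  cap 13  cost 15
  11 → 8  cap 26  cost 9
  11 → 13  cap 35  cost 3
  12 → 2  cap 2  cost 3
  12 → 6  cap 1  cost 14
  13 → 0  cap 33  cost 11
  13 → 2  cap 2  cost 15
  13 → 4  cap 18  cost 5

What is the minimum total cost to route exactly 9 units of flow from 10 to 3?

shortest-cost path #1: 10→5→9→3 push 5 @ unit cost 12 (adds 60)
shortest-cost path #2: 10→1→4→6→3 push 2 @ unit cost 22 (adds 44)
shortest-cost path #3: 10→5→12→6→3 push 1 @ unit cost 25 (adds 25)
shortest-cost path #4: 10→1→4→8→3 push 1 @ unit cost 32 (adds 32)
total cost = 161

Minimum cost for 9 units: 161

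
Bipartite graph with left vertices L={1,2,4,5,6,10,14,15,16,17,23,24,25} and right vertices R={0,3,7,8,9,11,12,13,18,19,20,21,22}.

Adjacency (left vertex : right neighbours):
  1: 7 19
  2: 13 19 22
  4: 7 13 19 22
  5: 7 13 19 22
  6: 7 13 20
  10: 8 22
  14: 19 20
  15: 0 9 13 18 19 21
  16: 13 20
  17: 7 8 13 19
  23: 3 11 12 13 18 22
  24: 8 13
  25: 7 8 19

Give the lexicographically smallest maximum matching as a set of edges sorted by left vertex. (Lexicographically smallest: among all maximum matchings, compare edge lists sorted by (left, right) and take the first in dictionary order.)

|M| = 8 (so the lex-smallest maximum matching has 8 edges)
process left vertices in ascending order; for each, take the smallest-labelled available neighbour that still permits 8 edges overall, or leave it unmatched if none does
lex-smallest matching: {1-7, 2-13, 4-19, 5-22, 6-20, 10-8, 15-0, 23-3}

Lex-smallest maximum matching: {(1,7), (2,13), (4,19), (5,22), (6,20), (10,8), (15,0), (23,3)}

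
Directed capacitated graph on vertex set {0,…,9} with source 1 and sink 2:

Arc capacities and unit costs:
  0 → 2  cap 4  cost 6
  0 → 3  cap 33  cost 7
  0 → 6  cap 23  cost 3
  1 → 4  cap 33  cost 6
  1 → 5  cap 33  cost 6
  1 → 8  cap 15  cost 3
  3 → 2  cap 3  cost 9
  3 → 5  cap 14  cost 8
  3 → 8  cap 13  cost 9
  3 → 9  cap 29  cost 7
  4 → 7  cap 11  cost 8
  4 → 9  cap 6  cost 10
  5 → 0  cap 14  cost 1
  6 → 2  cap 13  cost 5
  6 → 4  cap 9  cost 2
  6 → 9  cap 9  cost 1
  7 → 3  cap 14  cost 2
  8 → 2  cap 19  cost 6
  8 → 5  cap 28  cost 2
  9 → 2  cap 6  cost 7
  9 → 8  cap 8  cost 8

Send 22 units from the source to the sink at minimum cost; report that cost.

Minimum cost for 22 units: 232

shortest-cost path #1: 1→8→2 push 15 @ unit cost 9 (adds 135)
shortest-cost path #2: 1→5→0→2 push 4 @ unit cost 13 (adds 52)
shortest-cost path #3: 1→5→0→6→2 push 3 @ unit cost 15 (adds 45)
total cost = 232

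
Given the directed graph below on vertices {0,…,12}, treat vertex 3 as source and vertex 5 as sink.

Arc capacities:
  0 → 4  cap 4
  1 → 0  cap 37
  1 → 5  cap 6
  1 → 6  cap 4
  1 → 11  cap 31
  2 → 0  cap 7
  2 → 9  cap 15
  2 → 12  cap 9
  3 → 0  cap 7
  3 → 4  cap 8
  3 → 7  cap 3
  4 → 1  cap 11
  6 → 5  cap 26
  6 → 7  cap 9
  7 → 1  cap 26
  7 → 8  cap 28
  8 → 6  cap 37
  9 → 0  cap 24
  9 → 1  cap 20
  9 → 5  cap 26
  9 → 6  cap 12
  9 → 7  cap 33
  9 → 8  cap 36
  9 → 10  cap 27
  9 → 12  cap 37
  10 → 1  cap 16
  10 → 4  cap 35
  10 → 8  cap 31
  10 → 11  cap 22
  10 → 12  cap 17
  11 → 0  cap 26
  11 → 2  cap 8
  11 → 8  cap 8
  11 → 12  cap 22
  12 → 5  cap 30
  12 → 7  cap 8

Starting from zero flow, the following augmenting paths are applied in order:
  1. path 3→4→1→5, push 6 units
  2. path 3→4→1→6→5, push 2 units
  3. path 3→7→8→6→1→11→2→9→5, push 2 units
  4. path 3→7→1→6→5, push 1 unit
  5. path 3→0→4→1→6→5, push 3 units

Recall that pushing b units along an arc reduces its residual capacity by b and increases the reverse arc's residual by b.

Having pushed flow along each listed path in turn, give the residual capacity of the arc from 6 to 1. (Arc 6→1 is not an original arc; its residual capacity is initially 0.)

after path 1 (3→4→1→5, push 6): res(6,1)=0
after path 2 (3→4→1→6→5, push 2): res(6,1)=2
after path 3 (3→7→8→6→1→11→2→9→5, push 2): res(6,1)=0
after path 4 (3→7→1→6→5, push 1): res(6,1)=1
after path 5 (3→0→4→1→6→5, push 3): res(6,1)=4

Residual capacity of (6,1): 4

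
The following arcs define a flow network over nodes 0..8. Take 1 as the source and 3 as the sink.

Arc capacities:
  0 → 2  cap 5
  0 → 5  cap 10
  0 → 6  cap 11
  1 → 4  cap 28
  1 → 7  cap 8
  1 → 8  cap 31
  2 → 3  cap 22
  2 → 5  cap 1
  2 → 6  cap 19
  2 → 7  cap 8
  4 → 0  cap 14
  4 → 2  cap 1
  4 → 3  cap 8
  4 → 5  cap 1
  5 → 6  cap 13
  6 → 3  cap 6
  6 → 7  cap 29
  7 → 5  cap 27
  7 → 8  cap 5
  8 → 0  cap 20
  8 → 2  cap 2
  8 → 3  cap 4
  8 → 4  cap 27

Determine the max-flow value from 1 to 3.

augment #1: 1→4→3 bottleneck 8, total now 8
augment #2: 1→8→3 bottleneck 4, total now 12
augment #3: 1→4→2→3 bottleneck 1, total now 13
augment #4: 1→8→2→3 bottleneck 2, total now 15
augment #5: 1→4→0→2→3 bottleneck 5, total now 20
augment #6: 1→4→0→6→3 bottleneck 6, total now 26

Maximum flow value: 26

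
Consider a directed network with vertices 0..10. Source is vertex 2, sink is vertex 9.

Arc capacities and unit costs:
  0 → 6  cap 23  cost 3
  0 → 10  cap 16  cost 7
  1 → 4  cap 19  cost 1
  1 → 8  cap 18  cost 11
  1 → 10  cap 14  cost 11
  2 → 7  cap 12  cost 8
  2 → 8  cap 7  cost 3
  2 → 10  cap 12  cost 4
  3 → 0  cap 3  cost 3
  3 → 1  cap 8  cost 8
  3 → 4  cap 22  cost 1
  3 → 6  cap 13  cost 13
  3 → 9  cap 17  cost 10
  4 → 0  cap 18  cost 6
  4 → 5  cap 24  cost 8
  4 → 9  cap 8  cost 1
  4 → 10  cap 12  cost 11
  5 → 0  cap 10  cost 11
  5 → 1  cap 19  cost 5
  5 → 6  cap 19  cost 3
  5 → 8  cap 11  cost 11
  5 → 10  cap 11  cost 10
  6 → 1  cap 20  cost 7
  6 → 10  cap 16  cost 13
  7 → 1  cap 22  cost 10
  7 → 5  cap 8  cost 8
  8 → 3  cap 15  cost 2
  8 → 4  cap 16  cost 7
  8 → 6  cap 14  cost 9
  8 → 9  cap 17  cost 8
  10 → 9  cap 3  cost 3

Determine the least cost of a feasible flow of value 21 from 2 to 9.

Minimum cost for 21 units: 363

shortest-cost path #1: 2→10→9 push 3 @ unit cost 7 (adds 21)
shortest-cost path #2: 2→8→3→4→9 push 7 @ unit cost 7 (adds 49)
shortest-cost path #3: 2→7→1→4→9 push 1 @ unit cost 20 (adds 20)
shortest-cost path #4: 2→7→1→4→3→8→9 push 7 @ unit cost 24 (adds 168)
shortest-cost path #5: 2→7→5→8→9 push 3 @ unit cost 35 (adds 105)
total cost = 363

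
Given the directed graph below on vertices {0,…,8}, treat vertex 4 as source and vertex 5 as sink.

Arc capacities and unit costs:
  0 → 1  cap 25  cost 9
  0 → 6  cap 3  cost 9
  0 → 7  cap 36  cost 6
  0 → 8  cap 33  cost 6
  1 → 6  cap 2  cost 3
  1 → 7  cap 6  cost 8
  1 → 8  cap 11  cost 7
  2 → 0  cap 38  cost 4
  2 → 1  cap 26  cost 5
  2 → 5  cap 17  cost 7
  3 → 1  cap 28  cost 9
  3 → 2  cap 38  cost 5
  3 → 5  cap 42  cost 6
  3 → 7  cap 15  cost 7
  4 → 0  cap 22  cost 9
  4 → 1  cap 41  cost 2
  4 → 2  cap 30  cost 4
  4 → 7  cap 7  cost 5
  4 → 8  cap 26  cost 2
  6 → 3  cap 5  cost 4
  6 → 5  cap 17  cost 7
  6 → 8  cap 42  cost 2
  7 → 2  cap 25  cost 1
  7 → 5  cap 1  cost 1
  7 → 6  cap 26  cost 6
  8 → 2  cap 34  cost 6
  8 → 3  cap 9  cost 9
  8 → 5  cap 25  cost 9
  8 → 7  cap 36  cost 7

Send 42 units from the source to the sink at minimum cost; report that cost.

shortest-cost path #1: 4→7→5 push 1 @ unit cost 6 (adds 6)
shortest-cost path #2: 4→8→5 push 25 @ unit cost 11 (adds 275)
shortest-cost path #3: 4→2→5 push 16 @ unit cost 11 (adds 176)
total cost = 457

Minimum cost for 42 units: 457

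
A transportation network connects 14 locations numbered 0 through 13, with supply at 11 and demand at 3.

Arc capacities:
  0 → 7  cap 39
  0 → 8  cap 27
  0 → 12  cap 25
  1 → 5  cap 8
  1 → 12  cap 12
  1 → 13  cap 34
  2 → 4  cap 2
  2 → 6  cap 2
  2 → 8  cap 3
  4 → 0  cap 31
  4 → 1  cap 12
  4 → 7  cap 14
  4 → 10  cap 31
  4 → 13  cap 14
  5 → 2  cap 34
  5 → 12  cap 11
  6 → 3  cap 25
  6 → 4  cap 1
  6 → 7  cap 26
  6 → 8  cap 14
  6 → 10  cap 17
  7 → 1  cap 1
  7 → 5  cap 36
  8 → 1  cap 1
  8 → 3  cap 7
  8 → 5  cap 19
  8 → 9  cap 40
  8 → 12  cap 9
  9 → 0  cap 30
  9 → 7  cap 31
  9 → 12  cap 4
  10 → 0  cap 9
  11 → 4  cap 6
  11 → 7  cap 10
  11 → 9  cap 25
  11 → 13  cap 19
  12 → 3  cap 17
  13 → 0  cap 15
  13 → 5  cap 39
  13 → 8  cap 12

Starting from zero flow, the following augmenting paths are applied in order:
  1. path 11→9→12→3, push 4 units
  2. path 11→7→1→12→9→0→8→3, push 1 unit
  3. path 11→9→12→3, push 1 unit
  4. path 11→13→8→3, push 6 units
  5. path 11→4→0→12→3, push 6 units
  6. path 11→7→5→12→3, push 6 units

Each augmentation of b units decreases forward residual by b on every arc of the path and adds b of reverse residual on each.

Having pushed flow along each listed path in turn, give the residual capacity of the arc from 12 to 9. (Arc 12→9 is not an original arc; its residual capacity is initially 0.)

after path 1 (11→9→12→3, push 4): res(12,9)=4
after path 2 (11→7→1→12→9→0→8→3, push 1): res(12,9)=3
after path 3 (11→9→12→3, push 1): res(12,9)=4
after path 4 (11→13→8→3, push 6): res(12,9)=4
after path 5 (11→4→0→12→3, push 6): res(12,9)=4
after path 6 (11→7→5→12→3, push 6): res(12,9)=4

Residual capacity of (12,9): 4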